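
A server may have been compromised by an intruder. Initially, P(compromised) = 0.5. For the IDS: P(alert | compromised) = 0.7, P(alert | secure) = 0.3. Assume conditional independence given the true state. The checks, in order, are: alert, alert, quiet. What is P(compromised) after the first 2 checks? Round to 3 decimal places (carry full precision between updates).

Each posterior becomes the prior for the next update.
After 'alert': P(compromised) = 0.7·0.5000 / (0.7·0.5000 + 0.3·0.5000) ≈ 0.7000
After 'alert': P(compromised) = 0.7·0.7000 / (0.7·0.7000 + 0.3·0.3000) ≈ 0.8448

0.845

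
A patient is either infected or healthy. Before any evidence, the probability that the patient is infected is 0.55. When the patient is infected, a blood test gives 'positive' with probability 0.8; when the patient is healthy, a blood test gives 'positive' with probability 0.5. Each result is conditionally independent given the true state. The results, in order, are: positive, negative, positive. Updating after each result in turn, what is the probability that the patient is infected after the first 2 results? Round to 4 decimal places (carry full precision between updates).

After 'positive': P(infected) = 0.8·0.5500 / (0.8·0.5500 + 0.5·0.4500) ≈ 0.6617
After 'negative': P(infected) = 0.2·0.6617 / (0.2·0.6617 + 0.5·0.3383) ≈ 0.4389

0.4389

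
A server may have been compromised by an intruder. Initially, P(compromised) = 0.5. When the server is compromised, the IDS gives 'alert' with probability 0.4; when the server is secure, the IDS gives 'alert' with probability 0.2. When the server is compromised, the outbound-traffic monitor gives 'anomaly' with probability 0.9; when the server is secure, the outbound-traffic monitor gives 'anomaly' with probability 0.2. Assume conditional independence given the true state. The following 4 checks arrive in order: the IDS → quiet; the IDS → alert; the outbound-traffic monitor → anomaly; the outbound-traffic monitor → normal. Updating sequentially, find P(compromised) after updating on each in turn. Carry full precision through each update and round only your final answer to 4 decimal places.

After the IDS='quiet': P(compromised) = 0.6·0.5000 / (0.6·0.5000 + 0.8·0.5000) ≈ 0.4286
After the IDS='alert': P(compromised) = 0.4·0.4286 / (0.4·0.4286 + 0.2·0.5714) ≈ 0.6000
After the outbound-traffic monitor='anomaly': P(compromised) = 0.9·0.6000 / (0.9·0.6000 + 0.2·0.4000) ≈ 0.8710
After the outbound-traffic monitor='normal': P(compromised) = 0.1·0.8710 / (0.1·0.8710 + 0.8·0.1290) ≈ 0.4576

0.4576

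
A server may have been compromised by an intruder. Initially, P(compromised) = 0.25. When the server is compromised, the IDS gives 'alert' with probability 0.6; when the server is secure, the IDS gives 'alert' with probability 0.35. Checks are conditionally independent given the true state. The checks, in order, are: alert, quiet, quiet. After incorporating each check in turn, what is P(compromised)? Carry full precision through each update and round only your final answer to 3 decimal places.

Each posterior becomes the prior for the next update.
After 'alert': P(compromised) = 0.6·0.2500 / (0.6·0.2500 + 0.35·0.7500) ≈ 0.3636
After 'quiet': P(compromised) = 0.4·0.3636 / (0.4·0.3636 + 0.65·0.6364) ≈ 0.2602
After 'quiet': P(compromised) = 0.4·0.2602 / (0.4·0.2602 + 0.65·0.7398) ≈ 0.1779

0.178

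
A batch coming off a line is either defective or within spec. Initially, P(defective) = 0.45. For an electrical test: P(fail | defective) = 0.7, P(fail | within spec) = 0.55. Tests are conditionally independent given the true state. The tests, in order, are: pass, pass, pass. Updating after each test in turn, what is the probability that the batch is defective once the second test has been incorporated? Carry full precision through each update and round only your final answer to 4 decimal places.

After 'pass': P(defective) = 0.3·0.4500 / (0.3·0.4500 + 0.45·0.5500) ≈ 0.3529
After 'pass': P(defective) = 0.3·0.3529 / (0.3·0.3529 + 0.45·0.6471) ≈ 0.2667

0.2667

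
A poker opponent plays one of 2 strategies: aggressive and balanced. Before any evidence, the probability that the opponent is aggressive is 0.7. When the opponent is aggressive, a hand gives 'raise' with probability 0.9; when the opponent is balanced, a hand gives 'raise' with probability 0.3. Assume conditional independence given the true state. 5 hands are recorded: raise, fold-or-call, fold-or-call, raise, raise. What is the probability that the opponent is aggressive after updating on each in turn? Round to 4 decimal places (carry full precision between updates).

0.5625

Each posterior becomes the prior for the next update.
After 'raise': P(aggressive) = 0.9·0.7000 / (0.9·0.7000 + 0.3·0.3000) ≈ 0.8750
After 'fold-or-call': P(aggressive) = 0.1·0.8750 / (0.1·0.8750 + 0.7·0.1250) ≈ 0.5000
After 'fold-or-call': P(aggressive) = 0.1·0.5000 / (0.1·0.5000 + 0.7·0.5000) ≈ 0.1250
After 'raise': P(aggressive) = 0.9·0.1250 / (0.9·0.1250 + 0.3·0.8750) ≈ 0.3000
After 'raise': P(aggressive) = 0.9·0.3000 / (0.9·0.3000 + 0.3·0.7000) ≈ 0.5625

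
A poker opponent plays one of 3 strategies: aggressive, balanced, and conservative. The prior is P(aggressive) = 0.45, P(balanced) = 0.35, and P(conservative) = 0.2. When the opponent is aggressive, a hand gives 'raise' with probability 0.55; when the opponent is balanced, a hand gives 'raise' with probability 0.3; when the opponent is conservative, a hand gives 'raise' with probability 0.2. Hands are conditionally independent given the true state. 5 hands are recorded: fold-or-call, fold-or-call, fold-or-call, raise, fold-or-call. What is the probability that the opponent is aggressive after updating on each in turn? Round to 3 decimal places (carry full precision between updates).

0.196

After 'fold-or-call': normaliser = 0.45·0.4500 + 0.7·0.3500 + 0.8·0.2000; P(aggressive) ≈ 0.3333, P(balanced) ≈ 0.4033, P(conservative) ≈ 0.2634
After 'fold-or-call': normaliser = 0.45·0.3333 + 0.7·0.4033 + 0.8·0.2634; P(aggressive) ≈ 0.2333, P(balanced) ≈ 0.4390, P(conservative) ≈ 0.3277
After 'fold-or-call': normaliser = 0.45·0.2333 + 0.7·0.4390 + 0.8·0.3277; P(aggressive) ≈ 0.1556, P(balanced) ≈ 0.4557, P(conservative) ≈ 0.3887
After 'raise': normaliser = 0.55·0.1556 + 0.3·0.4557 + 0.2·0.3887; P(aggressive) ≈ 0.2853, P(balanced) ≈ 0.4556, P(conservative) ≈ 0.2591
After 'fold-or-call': normaliser = 0.45·0.2853 + 0.7·0.4556 + 0.8·0.2591; P(aggressive) ≈ 0.1961, P(balanced) ≈ 0.4872, P(conservative) ≈ 0.3166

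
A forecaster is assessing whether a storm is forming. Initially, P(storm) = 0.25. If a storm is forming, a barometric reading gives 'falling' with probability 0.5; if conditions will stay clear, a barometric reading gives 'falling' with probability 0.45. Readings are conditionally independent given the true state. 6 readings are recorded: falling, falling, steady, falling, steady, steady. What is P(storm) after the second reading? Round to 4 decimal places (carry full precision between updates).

After 'falling': P(storm) = 0.5·0.2500 / (0.5·0.2500 + 0.45·0.7500) ≈ 0.2703
After 'falling': P(storm) = 0.5·0.2703 / (0.5·0.2703 + 0.45·0.7297) ≈ 0.2915

0.2915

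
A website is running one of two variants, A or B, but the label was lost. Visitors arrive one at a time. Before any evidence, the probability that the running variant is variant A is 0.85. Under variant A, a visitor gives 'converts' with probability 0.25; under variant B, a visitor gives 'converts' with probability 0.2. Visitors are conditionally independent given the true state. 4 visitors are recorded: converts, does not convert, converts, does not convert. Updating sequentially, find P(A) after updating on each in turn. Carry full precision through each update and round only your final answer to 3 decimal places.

After 'converts': P(A) = 0.25·0.8500 / (0.25·0.8500 + 0.2·0.1500) ≈ 0.8763
After 'does not convert': P(A) = 0.75·0.8763 / (0.75·0.8763 + 0.8·0.1237) ≈ 0.8691
After 'converts': P(A) = 0.25·0.8691 / (0.25·0.8691 + 0.2·0.1309) ≈ 0.8925
After 'does not convert': P(A) = 0.75·0.8925 / (0.75·0.8925 + 0.8·0.1075) ≈ 0.8861

0.886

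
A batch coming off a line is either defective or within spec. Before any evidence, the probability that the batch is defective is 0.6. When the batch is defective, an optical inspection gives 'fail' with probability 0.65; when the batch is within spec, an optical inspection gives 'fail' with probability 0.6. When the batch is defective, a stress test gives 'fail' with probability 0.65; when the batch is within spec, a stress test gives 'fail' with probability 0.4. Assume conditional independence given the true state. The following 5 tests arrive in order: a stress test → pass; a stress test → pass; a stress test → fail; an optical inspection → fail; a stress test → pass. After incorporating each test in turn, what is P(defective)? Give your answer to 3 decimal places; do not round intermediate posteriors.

Each posterior becomes the prior for the next update.
After a stress test='pass': P(defective) = 0.35·0.6000 / (0.35·0.6000 + 0.6·0.4000) ≈ 0.4667
After a stress test='pass': P(defective) = 0.35·0.4667 / (0.35·0.4667 + 0.6·0.5333) ≈ 0.3379
After a stress test='fail': P(defective) = 0.65·0.3379 / (0.65·0.3379 + 0.4·0.6621) ≈ 0.4534
After an optical inspection='fail': P(defective) = 0.65·0.4534 / (0.65·0.4534 + 0.6·0.5466) ≈ 0.4733
After a stress test='pass': P(defective) = 0.35·0.4733 / (0.35·0.4733 + 0.6·0.5267) ≈ 0.3439

0.344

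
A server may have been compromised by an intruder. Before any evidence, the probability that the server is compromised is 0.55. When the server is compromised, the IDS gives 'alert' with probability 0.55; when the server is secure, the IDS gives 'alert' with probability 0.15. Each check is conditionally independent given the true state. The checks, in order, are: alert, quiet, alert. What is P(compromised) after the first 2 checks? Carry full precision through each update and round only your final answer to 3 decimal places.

After 'alert': P(compromised) = 0.55·0.5500 / (0.55·0.5500 + 0.15·0.4500) ≈ 0.8176
After 'quiet': P(compromised) = 0.45·0.8176 / (0.45·0.8176 + 0.85·0.1824) ≈ 0.7035

0.703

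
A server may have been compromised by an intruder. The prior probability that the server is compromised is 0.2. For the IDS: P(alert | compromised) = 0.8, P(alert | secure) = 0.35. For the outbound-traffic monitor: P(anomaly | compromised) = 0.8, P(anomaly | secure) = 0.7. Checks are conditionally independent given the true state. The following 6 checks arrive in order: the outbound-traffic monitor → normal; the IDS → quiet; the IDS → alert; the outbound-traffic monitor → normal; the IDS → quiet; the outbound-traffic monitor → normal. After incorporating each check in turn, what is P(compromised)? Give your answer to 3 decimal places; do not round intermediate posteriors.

0.016

After the outbound-traffic monitor='normal': P(compromised) = 0.2·0.2000 / (0.2·0.2000 + 0.3·0.8000) ≈ 0.1429
After the IDS='quiet': P(compromised) = 0.2·0.1429 / (0.2·0.1429 + 0.65·0.8571) ≈ 0.0488
After the IDS='alert': P(compromised) = 0.8·0.0488 / (0.8·0.0488 + 0.35·0.9512) ≈ 0.1049
After the outbound-traffic monitor='normal': P(compromised) = 0.2·0.1049 / (0.2·0.1049 + 0.3·0.8951) ≈ 0.0725
After the IDS='quiet': P(compromised) = 0.2·0.0725 / (0.2·0.0725 + 0.65·0.9275) ≈ 0.0235
After the outbound-traffic monitor='normal': P(compromised) = 0.2·0.0235 / (0.2·0.0235 + 0.3·0.9765) ≈ 0.0158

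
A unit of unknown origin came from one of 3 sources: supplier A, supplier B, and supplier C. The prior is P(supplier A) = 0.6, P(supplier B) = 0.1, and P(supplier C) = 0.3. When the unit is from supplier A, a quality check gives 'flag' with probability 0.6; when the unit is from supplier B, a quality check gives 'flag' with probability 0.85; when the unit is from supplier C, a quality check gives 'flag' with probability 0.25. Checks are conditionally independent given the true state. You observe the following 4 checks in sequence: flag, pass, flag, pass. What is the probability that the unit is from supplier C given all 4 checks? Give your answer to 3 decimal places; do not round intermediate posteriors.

Apply Bayes' rule sequentially, carrying P(supplier C) forward.
After 'flag': normaliser = 0.6·0.6000 + 0.85·0.1000 + 0.25·0.3000; P(supplier A) ≈ 0.6923, P(supplier B) ≈ 0.1635, P(supplier C) ≈ 0.1442
After 'pass': normaliser = 0.4·0.6923 + 0.15·0.1635 + 0.75·0.1442; P(supplier A) ≈ 0.6761, P(supplier B) ≈ 0.0599, P(supplier C) ≈ 0.2641
After 'flag': normaliser = 0.6·0.6761 + 0.85·0.0599 + 0.25·0.2641; P(supplier A) ≈ 0.7763, P(supplier B) ≈ 0.0974, P(supplier C) ≈ 0.1263
After 'pass': normaliser = 0.4·0.7763 + 0.15·0.0974 + 0.75·0.1263; P(supplier A) ≈ 0.7395, P(supplier B) ≈ 0.0348, P(supplier C) ≈ 0.2257

0.226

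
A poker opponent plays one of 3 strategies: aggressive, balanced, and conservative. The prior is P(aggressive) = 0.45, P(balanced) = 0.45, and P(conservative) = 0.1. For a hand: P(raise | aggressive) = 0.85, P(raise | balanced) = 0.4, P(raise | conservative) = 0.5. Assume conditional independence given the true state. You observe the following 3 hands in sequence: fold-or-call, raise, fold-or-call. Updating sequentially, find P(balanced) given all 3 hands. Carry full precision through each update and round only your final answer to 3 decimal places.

0.754

After 'fold-or-call': normaliser = 0.15·0.4500 + 0.6·0.4500 + 0.5·0.1000; P(aggressive) ≈ 0.1742, P(balanced) ≈ 0.6968, P(conservative) ≈ 0.1290
After 'raise': normaliser = 0.85·0.1742 + 0.4·0.6968 + 0.5·0.1290; P(aggressive) ≈ 0.3014, P(balanced) ≈ 0.5673, P(conservative) ≈ 0.1313
After 'fold-or-call': normaliser = 0.15·0.3014 + 0.6·0.5673 + 0.5·0.1313; P(aggressive) ≈ 0.1002, P(balanced) ≈ 0.7543, P(conservative) ≈ 0.1455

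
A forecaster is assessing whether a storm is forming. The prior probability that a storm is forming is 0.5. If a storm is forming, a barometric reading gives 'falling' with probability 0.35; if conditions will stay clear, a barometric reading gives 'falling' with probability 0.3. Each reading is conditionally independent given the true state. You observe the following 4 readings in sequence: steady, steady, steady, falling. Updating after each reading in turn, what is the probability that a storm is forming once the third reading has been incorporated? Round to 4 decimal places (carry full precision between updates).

After 'steady': P(storm) = 0.65·0.5000 / (0.65·0.5000 + 0.7·0.5000) ≈ 0.4815
After 'steady': P(storm) = 0.65·0.4815 / (0.65·0.4815 + 0.7·0.5185) ≈ 0.4630
After 'steady': P(storm) = 0.65·0.4630 / (0.65·0.4630 + 0.7·0.5370) ≈ 0.4446

0.4446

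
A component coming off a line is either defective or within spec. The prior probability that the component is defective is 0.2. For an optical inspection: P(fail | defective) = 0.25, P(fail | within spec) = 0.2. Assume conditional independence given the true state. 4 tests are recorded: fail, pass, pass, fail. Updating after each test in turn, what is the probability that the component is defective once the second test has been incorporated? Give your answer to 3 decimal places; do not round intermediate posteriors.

Apply Bayes' rule sequentially, carrying P(defective) forward.
After 'fail': P(defective) = 0.25·0.2000 / (0.25·0.2000 + 0.2·0.8000) ≈ 0.2381
After 'pass': P(defective) = 0.75·0.2381 / (0.75·0.2381 + 0.8·0.7619) ≈ 0.2266

0.227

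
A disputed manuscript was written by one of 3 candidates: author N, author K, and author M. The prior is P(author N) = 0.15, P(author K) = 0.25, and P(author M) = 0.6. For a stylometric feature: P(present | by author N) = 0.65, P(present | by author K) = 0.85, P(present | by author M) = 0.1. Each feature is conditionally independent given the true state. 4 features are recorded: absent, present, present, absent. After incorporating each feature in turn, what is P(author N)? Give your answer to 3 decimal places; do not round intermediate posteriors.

After 'absent': normaliser = 0.35·0.1500 + 0.15·0.2500 + 0.9·0.6000; P(author N) ≈ 0.0833, P(author K) ≈ 0.0595, P(author M) ≈ 0.8571
After 'present': normaliser = 0.65·0.0833 + 0.85·0.0595 + 0.1·0.8571; P(author N) ≈ 0.2844, P(author K) ≈ 0.2656, P(author M) ≈ 0.4500
After 'present': normaliser = 0.65·0.2844 + 0.85·0.2656 + 0.1·0.4500; P(author N) ≈ 0.4057, P(author K) ≈ 0.4955, P(author M) ≈ 0.0988
After 'absent': normaliser = 0.35·0.4057 + 0.15·0.4955 + 0.9·0.0988; P(author N) ≈ 0.4652, P(author K) ≈ 0.2435, P(author M) ≈ 0.2912

0.465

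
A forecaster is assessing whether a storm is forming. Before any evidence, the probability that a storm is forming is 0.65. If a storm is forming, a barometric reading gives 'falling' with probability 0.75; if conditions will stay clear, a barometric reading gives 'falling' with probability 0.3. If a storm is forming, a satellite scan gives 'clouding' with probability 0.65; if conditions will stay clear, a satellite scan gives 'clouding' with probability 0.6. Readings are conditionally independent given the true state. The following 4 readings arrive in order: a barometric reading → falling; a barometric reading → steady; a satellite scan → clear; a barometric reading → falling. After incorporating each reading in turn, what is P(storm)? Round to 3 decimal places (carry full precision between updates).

After a barometric reading='falling': P(storm) = 0.75·0.6500 / (0.75·0.6500 + 0.3·0.3500) ≈ 0.8228
After a barometric reading='steady': P(storm) = 0.25·0.8228 / (0.25·0.8228 + 0.7·0.1772) ≈ 0.6238
After a satellite scan='clear': P(storm) = 0.35·0.6238 / (0.35·0.6238 + 0.4·0.3762) ≈ 0.5920
After a barometric reading='falling': P(storm) = 0.75·0.5920 / (0.75·0.5920 + 0.3·0.4080) ≈ 0.7839

0.784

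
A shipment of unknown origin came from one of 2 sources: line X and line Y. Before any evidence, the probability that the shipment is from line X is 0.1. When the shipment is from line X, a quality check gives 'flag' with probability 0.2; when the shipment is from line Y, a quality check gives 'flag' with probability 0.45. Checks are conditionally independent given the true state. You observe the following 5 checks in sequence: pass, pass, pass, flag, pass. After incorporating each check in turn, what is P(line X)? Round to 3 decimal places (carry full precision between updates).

After 'pass': P(line X) = 0.8·0.1000 / (0.8·0.1000 + 0.55·0.9000) ≈ 0.1391
After 'pass': P(line X) = 0.8·0.1391 / (0.8·0.1391 + 0.55·0.8609) ≈ 0.1903
After 'pass': P(line X) = 0.8·0.1903 / (0.8·0.1903 + 0.55·0.8097) ≈ 0.2548
After 'flag': P(line X) = 0.2·0.2548 / (0.2·0.2548 + 0.45·0.7452) ≈ 0.1319
After 'pass': P(line X) = 0.8·0.1319 / (0.8·0.1319 + 0.55·0.8681) ≈ 0.1810

0.181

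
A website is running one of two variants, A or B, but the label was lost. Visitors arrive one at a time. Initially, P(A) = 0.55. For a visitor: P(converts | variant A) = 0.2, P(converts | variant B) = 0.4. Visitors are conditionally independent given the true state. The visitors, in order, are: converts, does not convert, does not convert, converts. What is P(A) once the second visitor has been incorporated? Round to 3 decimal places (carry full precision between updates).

After 'converts': P(A) = 0.2·0.5500 / (0.2·0.5500 + 0.4·0.4500) ≈ 0.3793
After 'does not convert': P(A) = 0.8·0.3793 / (0.8·0.3793 + 0.6·0.6207) ≈ 0.4490

0.449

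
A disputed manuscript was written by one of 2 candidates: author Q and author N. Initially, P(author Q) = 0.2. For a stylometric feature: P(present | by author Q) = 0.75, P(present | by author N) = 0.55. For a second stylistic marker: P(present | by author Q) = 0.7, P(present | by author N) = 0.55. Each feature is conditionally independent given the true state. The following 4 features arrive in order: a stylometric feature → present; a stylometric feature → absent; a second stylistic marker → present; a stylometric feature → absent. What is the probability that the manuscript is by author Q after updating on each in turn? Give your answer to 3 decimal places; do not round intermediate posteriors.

0.118

After a stylometric feature='present': P(author Q) = 0.75·0.2000 / (0.75·0.2000 + 0.55·0.8000) ≈ 0.2542
After a stylometric feature='absent': P(author Q) = 0.25·0.2542 / (0.25·0.2542 + 0.45·0.7458) ≈ 0.1592
After a second stylistic marker='present': P(author Q) = 0.7·0.1592 / (0.7·0.1592 + 0.55·0.8408) ≈ 0.1942
After a stylometric feature='absent': P(author Q) = 0.25·0.1942 / (0.25·0.1942 + 0.45·0.8058) ≈ 0.1181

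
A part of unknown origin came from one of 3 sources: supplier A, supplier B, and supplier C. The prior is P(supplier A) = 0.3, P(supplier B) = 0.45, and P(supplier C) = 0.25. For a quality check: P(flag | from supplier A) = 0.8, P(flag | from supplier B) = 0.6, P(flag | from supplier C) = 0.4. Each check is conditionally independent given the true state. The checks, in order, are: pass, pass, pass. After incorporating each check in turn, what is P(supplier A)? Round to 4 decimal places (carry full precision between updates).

Each posterior becomes the prior for the next update.
After 'pass': normaliser = 0.2·0.3000 + 0.4·0.4500 + 0.6·0.2500; P(supplier A) ≈ 0.1538, P(supplier B) ≈ 0.4615, P(supplier C) ≈ 0.3846
After 'pass': normaliser = 0.2·0.1538 + 0.4·0.4615 + 0.6·0.3846; P(supplier A) ≈ 0.0690, P(supplier B) ≈ 0.4138, P(supplier C) ≈ 0.5172
After 'pass': normaliser = 0.2·0.0690 + 0.4·0.4138 + 0.6·0.5172; P(supplier A) ≈ 0.0282, P(supplier B) ≈ 0.3380, P(supplier C) ≈ 0.6338

0.0282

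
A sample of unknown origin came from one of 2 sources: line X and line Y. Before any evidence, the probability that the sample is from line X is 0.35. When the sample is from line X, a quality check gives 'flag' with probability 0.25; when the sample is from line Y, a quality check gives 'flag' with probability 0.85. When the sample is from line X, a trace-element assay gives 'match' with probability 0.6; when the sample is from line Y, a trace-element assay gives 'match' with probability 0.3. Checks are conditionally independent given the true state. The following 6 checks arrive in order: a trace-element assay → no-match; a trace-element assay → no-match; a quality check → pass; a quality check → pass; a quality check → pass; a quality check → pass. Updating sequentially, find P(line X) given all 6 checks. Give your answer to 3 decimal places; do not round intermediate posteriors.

0.991

After a trace-element assay='no-match': P(line X) = 0.4·0.3500 / (0.4·0.3500 + 0.7·0.6500) ≈ 0.2353
After a trace-element assay='no-match': P(line X) = 0.4·0.2353 / (0.4·0.2353 + 0.7·0.7647) ≈ 0.1495
After a quality check='pass': P(line X) = 0.75·0.1495 / (0.75·0.1495 + 0.15·0.8505) ≈ 0.4678
After a quality check='pass': P(line X) = 0.75·0.4678 / (0.75·0.4678 + 0.15·0.5322) ≈ 0.8147
After a quality check='pass': P(line X) = 0.75·0.8147 / (0.75·0.8147 + 0.15·0.1853) ≈ 0.9565
After a quality check='pass': P(line X) = 0.75·0.9565 / (0.75·0.9565 + 0.15·0.0435) ≈ 0.9910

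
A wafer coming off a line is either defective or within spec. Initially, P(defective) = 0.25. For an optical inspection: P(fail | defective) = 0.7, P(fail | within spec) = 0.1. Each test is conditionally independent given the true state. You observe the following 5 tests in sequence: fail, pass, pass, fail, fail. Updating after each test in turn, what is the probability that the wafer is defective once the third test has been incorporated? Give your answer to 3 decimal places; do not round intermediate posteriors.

0.206

Each posterior becomes the prior for the next update.
After 'fail': P(defective) = 0.7·0.2500 / (0.7·0.2500 + 0.1·0.7500) ≈ 0.7000
After 'pass': P(defective) = 0.3·0.7000 / (0.3·0.7000 + 0.9·0.3000) ≈ 0.4375
After 'pass': P(defective) = 0.3·0.4375 / (0.3·0.4375 + 0.9·0.5625) ≈ 0.2059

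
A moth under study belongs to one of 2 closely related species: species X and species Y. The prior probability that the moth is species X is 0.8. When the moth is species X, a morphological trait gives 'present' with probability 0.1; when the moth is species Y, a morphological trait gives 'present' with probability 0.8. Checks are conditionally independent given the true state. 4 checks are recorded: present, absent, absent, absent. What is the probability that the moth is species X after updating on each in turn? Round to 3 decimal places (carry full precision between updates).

0.979

Each posterior becomes the prior for the next update.
After 'present': P(species X) = 0.1·0.8000 / (0.1·0.8000 + 0.8·0.2000) ≈ 0.3333
After 'absent': P(species X) = 0.9·0.3333 / (0.9·0.3333 + 0.2·0.6667) ≈ 0.6923
After 'absent': P(species X) = 0.9·0.6923 / (0.9·0.6923 + 0.2·0.3077) ≈ 0.9101
After 'absent': P(species X) = 0.9·0.9101 / (0.9·0.9101 + 0.2·0.0899) ≈ 0.9785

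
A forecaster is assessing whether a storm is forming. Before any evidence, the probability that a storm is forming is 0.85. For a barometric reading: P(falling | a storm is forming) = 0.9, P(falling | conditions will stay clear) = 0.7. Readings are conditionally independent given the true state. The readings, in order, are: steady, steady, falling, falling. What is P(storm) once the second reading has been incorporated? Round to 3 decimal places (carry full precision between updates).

0.386

After 'steady': P(storm) = 0.1·0.8500 / (0.1·0.8500 + 0.3·0.1500) ≈ 0.6538
After 'steady': P(storm) = 0.1·0.6538 / (0.1·0.6538 + 0.3·0.3462) ≈ 0.3864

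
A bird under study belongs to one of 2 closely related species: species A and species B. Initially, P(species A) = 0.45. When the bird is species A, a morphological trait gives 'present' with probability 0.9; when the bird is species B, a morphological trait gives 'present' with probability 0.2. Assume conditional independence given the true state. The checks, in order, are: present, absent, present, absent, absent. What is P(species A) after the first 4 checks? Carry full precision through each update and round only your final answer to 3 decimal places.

After 'present': P(species A) = 0.9·0.4500 / (0.9·0.4500 + 0.2·0.5500) ≈ 0.7864
After 'absent': P(species A) = 0.1·0.7864 / (0.1·0.7864 + 0.8·0.2136) ≈ 0.3152
After 'present': P(species A) = 0.9·0.3152 / (0.9·0.3152 + 0.2·0.6848) ≈ 0.6744
After 'absent': P(species A) = 0.1·0.6744 / (0.1·0.6744 + 0.8·0.3256) ≈ 0.2056

0.206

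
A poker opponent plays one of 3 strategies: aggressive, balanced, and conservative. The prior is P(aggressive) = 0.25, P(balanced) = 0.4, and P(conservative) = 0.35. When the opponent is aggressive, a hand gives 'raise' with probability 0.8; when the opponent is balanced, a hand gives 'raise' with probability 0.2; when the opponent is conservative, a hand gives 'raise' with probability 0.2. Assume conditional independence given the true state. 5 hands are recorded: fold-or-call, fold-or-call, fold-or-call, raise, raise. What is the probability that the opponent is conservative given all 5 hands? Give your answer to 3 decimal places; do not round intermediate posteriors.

0.431

After 'fold-or-call': normaliser = 0.2·0.2500 + 0.8·0.4000 + 0.8·0.3500; P(aggressive) ≈ 0.0769, P(balanced) ≈ 0.4923, P(conservative) ≈ 0.4308
After 'fold-or-call': normaliser = 0.2·0.0769 + 0.8·0.4923 + 0.8·0.4308; P(aggressive) ≈ 0.0204, P(balanced) ≈ 0.5224, P(conservative) ≈ 0.4571
After 'fold-or-call': normaliser = 0.2·0.0204 + 0.8·0.5224 + 0.8·0.4571; P(aggressive) ≈ 0.0052, P(balanced) ≈ 0.5306, P(conservative) ≈ 0.4642
After 'raise': normaliser = 0.8·0.0052 + 0.2·0.5306 + 0.2·0.4642; P(aggressive) ≈ 0.0204, P(balanced) ≈ 0.5224, P(conservative) ≈ 0.4571
After 'raise': normaliser = 0.8·0.0204 + 0.2·0.5224 + 0.2·0.4571; P(aggressive) ≈ 0.0769, P(balanced) ≈ 0.4923, P(conservative) ≈ 0.4308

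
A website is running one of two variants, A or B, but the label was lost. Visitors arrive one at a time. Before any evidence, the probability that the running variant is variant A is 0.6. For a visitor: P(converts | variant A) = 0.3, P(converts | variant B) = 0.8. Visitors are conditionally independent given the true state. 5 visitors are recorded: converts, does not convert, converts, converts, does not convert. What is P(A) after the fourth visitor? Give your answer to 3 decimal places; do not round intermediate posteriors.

0.217

After 'converts': P(A) = 0.3·0.6000 / (0.3·0.6000 + 0.8·0.4000) ≈ 0.3600
After 'does not convert': P(A) = 0.7·0.3600 / (0.7·0.3600 + 0.2·0.6400) ≈ 0.6632
After 'converts': P(A) = 0.3·0.6632 / (0.3·0.6632 + 0.8·0.3368) ≈ 0.4247
After 'converts': P(A) = 0.3·0.4247 / (0.3·0.4247 + 0.8·0.5753) ≈ 0.2168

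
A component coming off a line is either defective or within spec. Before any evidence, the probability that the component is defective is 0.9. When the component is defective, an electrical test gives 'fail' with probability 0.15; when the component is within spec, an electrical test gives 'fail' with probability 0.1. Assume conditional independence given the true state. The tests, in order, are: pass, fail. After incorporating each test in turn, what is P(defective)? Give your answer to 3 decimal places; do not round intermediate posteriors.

After 'pass': P(defective) = 0.85·0.9000 / (0.85·0.9000 + 0.9·0.1000) ≈ 0.8947
After 'fail': P(defective) = 0.15·0.8947 / (0.15·0.8947 + 0.1·0.1053) ≈ 0.9273

0.927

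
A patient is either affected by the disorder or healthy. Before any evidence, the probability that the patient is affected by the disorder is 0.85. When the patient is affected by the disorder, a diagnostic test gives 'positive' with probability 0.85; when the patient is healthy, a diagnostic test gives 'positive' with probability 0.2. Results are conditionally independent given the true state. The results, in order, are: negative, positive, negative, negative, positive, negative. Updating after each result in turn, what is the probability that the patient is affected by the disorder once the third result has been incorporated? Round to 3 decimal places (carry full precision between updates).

Apply Bayes' rule sequentially, carrying P(affected) forward.
After 'negative': P(affected) = 0.15·0.8500 / (0.15·0.8500 + 0.8·0.1500) ≈ 0.5152
After 'positive': P(affected) = 0.85·0.5152 / (0.85·0.5152 + 0.2·0.4848) ≈ 0.8187
After 'negative': P(affected) = 0.15·0.8187 / (0.15·0.8187 + 0.8·0.1813) ≈ 0.4585

0.458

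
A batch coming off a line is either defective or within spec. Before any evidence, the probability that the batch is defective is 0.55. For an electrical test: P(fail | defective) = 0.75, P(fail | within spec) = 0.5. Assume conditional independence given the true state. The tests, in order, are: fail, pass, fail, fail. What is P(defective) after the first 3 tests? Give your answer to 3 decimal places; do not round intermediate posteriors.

0.579

After 'fail': P(defective) = 0.75·0.5500 / (0.75·0.5500 + 0.5·0.4500) ≈ 0.6471
After 'pass': P(defective) = 0.25·0.6471 / (0.25·0.6471 + 0.5·0.3529) ≈ 0.4783
After 'fail': P(defective) = 0.75·0.4783 / (0.75·0.4783 + 0.5·0.5217) ≈ 0.5789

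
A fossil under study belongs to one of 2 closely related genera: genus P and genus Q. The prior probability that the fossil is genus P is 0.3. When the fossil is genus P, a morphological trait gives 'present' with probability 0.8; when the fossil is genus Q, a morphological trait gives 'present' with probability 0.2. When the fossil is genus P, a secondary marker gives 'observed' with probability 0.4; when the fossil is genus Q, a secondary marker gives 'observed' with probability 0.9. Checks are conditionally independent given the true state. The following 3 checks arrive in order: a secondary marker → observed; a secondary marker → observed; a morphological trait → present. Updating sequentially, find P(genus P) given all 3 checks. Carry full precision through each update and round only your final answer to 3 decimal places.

After a secondary marker='observed': P(genus P) = 0.4·0.3000 / (0.4·0.3000 + 0.9·0.7000) ≈ 0.1600
After a secondary marker='observed': P(genus P) = 0.4·0.1600 / (0.4·0.1600 + 0.9·0.8400) ≈ 0.0780
After a morphological trait='present': P(genus P) = 0.8·0.0780 / (0.8·0.0780 + 0.2·0.9220) ≈ 0.2530

0.253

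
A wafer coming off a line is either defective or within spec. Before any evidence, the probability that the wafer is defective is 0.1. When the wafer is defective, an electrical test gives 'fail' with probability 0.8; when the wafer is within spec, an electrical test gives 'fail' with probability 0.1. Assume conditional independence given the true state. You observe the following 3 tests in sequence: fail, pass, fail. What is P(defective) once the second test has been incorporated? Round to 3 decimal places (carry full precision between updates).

After 'fail': P(defective) = 0.8·0.1000 / (0.8·0.1000 + 0.1·0.9000) ≈ 0.4706
After 'pass': P(defective) = 0.2·0.4706 / (0.2·0.4706 + 0.9·0.5294) ≈ 0.1649

0.165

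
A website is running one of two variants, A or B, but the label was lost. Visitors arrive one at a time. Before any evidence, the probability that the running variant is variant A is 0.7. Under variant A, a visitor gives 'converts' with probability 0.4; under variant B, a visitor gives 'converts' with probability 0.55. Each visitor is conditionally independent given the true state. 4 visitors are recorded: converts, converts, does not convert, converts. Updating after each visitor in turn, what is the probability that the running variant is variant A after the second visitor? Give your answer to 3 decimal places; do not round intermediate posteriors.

0.552

Apply Bayes' rule sequentially, carrying P(A) forward.
After 'converts': P(A) = 0.4·0.7000 / (0.4·0.7000 + 0.55·0.3000) ≈ 0.6292
After 'converts': P(A) = 0.4·0.6292 / (0.4·0.6292 + 0.55·0.3708) ≈ 0.5524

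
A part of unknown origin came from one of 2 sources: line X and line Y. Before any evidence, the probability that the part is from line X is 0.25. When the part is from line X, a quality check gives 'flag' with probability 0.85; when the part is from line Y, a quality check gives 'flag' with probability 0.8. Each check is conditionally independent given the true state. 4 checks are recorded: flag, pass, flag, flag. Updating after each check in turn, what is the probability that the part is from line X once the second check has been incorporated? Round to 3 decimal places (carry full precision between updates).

0.210

After 'flag': P(line X) = 0.85·0.2500 / (0.85·0.2500 + 0.8·0.7500) ≈ 0.2615
After 'pass': P(line X) = 0.15·0.2615 / (0.15·0.2615 + 0.2·0.7385) ≈ 0.2099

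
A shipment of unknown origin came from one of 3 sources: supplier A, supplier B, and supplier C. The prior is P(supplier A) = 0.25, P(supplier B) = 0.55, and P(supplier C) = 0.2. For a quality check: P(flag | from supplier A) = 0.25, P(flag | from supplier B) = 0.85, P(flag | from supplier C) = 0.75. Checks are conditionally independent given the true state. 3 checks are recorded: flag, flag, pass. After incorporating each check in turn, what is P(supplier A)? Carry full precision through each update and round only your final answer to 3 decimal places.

0.118

After 'flag': normaliser = 0.25·0.2500 + 0.85·0.5500 + 0.75·0.2000; P(supplier A) ≈ 0.0919, P(supplier B) ≈ 0.6875, P(supplier C) ≈ 0.2206
After 'flag': normaliser = 0.25·0.0919 + 0.85·0.6875 + 0.75·0.2206; P(supplier A) ≈ 0.0297, P(supplier B) ≈ 0.7562, P(supplier C) ≈ 0.2141
After 'pass': normaliser = 0.75·0.0297 + 0.15·0.7562 + 0.25·0.2141; P(supplier A) ≈ 0.1178, P(supplier B) ≈ 0.5994, P(supplier C) ≈ 0.2828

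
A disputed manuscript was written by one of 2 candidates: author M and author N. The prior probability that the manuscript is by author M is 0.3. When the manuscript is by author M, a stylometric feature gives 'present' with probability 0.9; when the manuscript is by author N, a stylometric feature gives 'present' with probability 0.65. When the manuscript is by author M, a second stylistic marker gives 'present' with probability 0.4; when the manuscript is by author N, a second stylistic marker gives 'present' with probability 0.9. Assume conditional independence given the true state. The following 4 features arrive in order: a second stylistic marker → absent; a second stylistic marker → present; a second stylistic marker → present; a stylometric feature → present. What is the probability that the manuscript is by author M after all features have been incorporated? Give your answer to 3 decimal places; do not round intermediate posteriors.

0.413

After a second stylistic marker='absent': P(author M) = 0.6·0.3000 / (0.6·0.3000 + 0.1·0.7000) ≈ 0.7200
After a second stylistic marker='present': P(author M) = 0.4·0.7200 / (0.4·0.7200 + 0.9·0.2800) ≈ 0.5333
After a second stylistic marker='present': P(author M) = 0.4·0.5333 / (0.4·0.5333 + 0.9·0.4667) ≈ 0.3368
After a stylometric feature='present': P(author M) = 0.9·0.3368 / (0.9·0.3368 + 0.65·0.6632) ≈ 0.4129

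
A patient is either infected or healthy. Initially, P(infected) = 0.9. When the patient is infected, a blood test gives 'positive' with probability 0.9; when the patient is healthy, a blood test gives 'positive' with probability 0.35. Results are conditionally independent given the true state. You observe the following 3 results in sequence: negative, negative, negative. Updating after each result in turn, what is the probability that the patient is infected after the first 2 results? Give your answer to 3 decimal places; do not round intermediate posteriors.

After 'negative': P(infected) = 0.1·0.9000 / (0.1·0.9000 + 0.65·0.1000) ≈ 0.5806
After 'negative': P(infected) = 0.1·0.5806 / (0.1·0.5806 + 0.65·0.4194) ≈ 0.1756

0.176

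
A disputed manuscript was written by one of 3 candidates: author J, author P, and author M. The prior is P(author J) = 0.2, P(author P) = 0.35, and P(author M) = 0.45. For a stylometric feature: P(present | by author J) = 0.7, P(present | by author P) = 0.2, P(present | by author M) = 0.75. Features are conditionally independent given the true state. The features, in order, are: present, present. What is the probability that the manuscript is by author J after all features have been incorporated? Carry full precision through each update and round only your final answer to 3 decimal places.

Each posterior becomes the prior for the next update.
After 'present': normaliser = 0.7·0.2000 + 0.2·0.3500 + 0.75·0.4500; P(author J) ≈ 0.2557, P(author P) ≈ 0.1279, P(author M) ≈ 0.6164
After 'present': normaliser = 0.7·0.2557 + 0.2·0.1279 + 0.75·0.6164; P(author J) ≈ 0.2684, P(author P) ≈ 0.0383, P(author M) ≈ 0.6933

0.268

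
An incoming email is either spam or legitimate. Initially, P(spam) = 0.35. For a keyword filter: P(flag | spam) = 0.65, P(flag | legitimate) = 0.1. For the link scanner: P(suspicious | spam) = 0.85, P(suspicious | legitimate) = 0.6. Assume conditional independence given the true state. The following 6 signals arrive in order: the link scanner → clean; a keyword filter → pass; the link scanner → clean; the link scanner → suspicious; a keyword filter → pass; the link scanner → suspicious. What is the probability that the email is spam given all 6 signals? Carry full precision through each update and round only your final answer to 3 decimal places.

After the link scanner='clean': P(spam) = 0.15·0.3500 / (0.15·0.3500 + 0.4·0.6500) ≈ 0.1680
After a keyword filter='pass': P(spam) = 0.35·0.1680 / (0.35·0.1680 + 0.9·0.8320) ≈ 0.0728
After the link scanner='clean': P(spam) = 0.15·0.0728 / (0.15·0.0728 + 0.4·0.9272) ≈ 0.0286
After the link scanner='suspicious': P(spam) = 0.85·0.0286 / (0.85·0.0286 + 0.6·0.9714) ≈ 0.0400
After a keyword filter='pass': P(spam) = 0.35·0.0400 / (0.35·0.0400 + 0.9·0.9600) ≈ 0.0160
After the link scanner='suspicious': P(spam) = 0.85·0.0160 / (0.85·0.0160 + 0.6·0.9840) ≈ 0.0225

0.022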